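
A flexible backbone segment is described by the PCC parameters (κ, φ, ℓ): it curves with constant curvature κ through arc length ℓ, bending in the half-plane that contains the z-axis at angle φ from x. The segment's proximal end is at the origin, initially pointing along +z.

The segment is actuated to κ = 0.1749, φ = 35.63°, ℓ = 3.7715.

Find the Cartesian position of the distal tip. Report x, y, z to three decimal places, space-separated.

θ = κ·ℓ = 0.1749 × 3.7715 = 0.65964 rad
ρ = (1 − cos θ)/κ = (1 − 0.79022)/0.1749 = 1.19945
z = sin θ / κ = 0.61283/0.1749 = 3.50388
x = ρ cos φ = 1.19945 × cos(35.63°) = 0.97491
y = ρ sin φ = 1.19945 × sin(35.63°) = 0.69874

0.975 0.699 3.504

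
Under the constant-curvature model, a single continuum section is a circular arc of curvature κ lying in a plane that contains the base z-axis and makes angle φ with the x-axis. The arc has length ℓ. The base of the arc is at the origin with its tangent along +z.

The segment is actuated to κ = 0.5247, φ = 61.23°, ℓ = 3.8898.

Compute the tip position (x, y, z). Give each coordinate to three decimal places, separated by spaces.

θ = κ·ℓ = 0.5247 × 3.8898 = 2.04098 rad
ρ = (1 − cos θ)/κ = (1 − -0.45305)/0.5247 = 2.76929
z = sin θ / κ = 0.89149/0.5247 = 1.69904
x = ρ cos φ = 2.76929 × cos(61.23°) = 1.33285
y = ρ sin φ = 2.76929 × sin(61.23°) = 2.42745

1.333 2.427 1.699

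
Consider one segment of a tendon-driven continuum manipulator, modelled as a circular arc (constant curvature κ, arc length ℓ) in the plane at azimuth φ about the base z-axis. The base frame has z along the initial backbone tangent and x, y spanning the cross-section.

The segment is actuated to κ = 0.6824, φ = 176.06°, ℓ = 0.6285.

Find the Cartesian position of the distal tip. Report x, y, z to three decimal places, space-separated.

-0.132 0.009 0.609

θ = κ·ℓ = 0.6824 × 0.6285 = 0.42889 rad
ρ = (1 − cos θ)/κ = (1 − 0.90943)/0.6824 = 0.13272
z = sin θ / κ = 0.41586/0.6824 = 0.60941
x = ρ cos φ = 0.13272 × cos(176.06°) = -0.13241
y = ρ sin φ = 0.13272 × sin(176.06°) = 0.00912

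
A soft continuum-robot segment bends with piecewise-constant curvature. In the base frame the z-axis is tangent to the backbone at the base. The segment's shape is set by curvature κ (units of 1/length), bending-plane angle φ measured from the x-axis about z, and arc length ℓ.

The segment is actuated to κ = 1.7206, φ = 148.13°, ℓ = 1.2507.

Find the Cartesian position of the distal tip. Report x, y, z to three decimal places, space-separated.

-0.765 0.475 0.486

θ = κ·ℓ = 1.7206 × 1.2507 = 2.15195 rad
ρ = (1 − cos θ)/κ = (1 − -0.54899)/1.7206 = 0.90026
z = sin θ / κ = 0.83583/1.7206 = 0.48578
x = ρ cos φ = 0.90026 × cos(148.13°) = -0.76455
y = ρ sin φ = 0.90026 × sin(148.13°) = 0.47533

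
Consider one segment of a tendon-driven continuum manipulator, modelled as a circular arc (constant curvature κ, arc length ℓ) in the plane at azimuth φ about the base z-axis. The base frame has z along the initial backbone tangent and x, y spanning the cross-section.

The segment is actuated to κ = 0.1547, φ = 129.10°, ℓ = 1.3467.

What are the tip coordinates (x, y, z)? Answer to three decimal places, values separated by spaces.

-0.088 0.108 1.337

θ = κ·ℓ = 0.1547 × 1.3467 = 0.20833 rad
ρ = (1 − cos θ)/κ = (1 − 0.97838)/0.1547 = 0.13978
z = sin θ / κ = 0.20683/0.1547 = 1.33698
x = ρ cos φ = 0.13978 × cos(129.10°) = -0.08815
y = ρ sin φ = 0.13978 × sin(129.10°) = 0.10847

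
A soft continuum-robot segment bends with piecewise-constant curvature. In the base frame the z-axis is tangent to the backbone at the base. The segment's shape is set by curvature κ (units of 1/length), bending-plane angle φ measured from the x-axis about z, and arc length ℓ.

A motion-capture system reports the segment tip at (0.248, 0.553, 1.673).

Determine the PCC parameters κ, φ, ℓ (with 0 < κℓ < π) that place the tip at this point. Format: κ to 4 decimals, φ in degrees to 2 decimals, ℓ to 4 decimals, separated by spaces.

ρ = √(x²+y²) = √(0.248² + 0.553²) = 0.60606
φ = atan2(y, x) mod 360° = atan2(0.553, 0.248) = 65.8455°
|p|² = ρ² + z² = 0.60606² + 1.673² = 3.16624
κ = 2ρ / |p|² = 2×0.60606 / 3.16624 = 0.38283
θ = 2·atan2(ρ, z) = 2·atan2(0.60606, 1.673) = 0.69511 rad
ℓ = θ/κ = 0.69511/0.38283 = 1.81573

0.3828 65.85 1.8157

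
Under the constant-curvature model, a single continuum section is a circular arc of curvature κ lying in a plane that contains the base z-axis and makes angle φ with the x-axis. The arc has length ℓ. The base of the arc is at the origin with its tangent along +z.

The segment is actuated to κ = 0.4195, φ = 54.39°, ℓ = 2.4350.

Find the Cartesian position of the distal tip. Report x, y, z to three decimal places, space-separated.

0.663 0.926 2.033

θ = κ·ℓ = 0.4195 × 2.4350 = 1.02148 rad
ρ = (1 − cos θ)/κ = (1 − 0.52210)/0.4195 = 1.13921
z = sin θ / κ = 0.85288/0.4195 = 2.03309
x = ρ cos φ = 1.13921 × cos(54.39°) = 0.66332
y = ρ sin φ = 1.13921 × sin(54.39°) = 0.92618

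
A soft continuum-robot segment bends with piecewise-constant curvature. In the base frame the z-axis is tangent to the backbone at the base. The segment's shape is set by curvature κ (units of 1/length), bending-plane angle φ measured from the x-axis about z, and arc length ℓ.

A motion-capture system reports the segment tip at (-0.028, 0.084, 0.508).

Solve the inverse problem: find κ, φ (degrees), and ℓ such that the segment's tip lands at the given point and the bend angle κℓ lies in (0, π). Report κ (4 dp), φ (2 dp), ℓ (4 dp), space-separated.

ρ = √(x²+y²) = √(-0.028² + 0.084²) = 0.08854
φ = atan2(y, x) mod 360° = atan2(0.084, -0.028) = 108.4349°
|p|² = ρ² + z² = 0.08854² + 0.508² = 0.26590
κ = 2ρ / |p|² = 2×0.08854 / 0.26590 = 0.66598
θ = 2·atan2(ρ, z) = 2·atan2(0.08854, 0.508) = 0.34513 rad
ℓ = θ/κ = 0.34513/0.66598 = 0.51823

0.6660 108.43 0.5182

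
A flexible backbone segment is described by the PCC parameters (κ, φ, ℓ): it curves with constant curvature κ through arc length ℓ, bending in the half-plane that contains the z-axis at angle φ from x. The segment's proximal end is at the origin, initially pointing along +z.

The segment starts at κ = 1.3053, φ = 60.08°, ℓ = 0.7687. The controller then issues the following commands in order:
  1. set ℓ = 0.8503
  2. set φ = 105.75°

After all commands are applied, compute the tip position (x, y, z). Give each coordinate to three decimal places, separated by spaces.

initial: κ=1.3053, φ=60.08°, ℓ=0.7687
cmd 1: set ℓ=0.8503 → (κ,φ,ℓ)=(1.3053,60.08°,0.8503) → tip=(0.2122,0.3687,0.6862)
cmd 2: set φ=105.75° → (κ,φ,ℓ)=(1.3053,105.75°,0.8503) → tip=(-0.1155,0.4094,0.6862)

-0.115 0.409 0.686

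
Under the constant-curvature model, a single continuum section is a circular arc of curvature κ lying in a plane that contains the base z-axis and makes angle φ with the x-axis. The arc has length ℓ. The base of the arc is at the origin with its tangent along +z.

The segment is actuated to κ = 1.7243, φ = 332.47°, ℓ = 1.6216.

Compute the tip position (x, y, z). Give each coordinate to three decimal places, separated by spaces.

0.998 -0.520 0.196

θ = κ·ℓ = 1.7243 × 1.6216 = 2.79612 rad
ρ = (1 − cos θ)/κ = (1 − -0.94092)/1.7243 = 1.12563
z = sin θ / κ = 0.33864/1.7243 = 0.19639
x = ρ cos φ = 1.12563 × cos(332.47°) = 0.99817
y = ρ sin φ = 1.12563 × sin(332.47°) = -0.52028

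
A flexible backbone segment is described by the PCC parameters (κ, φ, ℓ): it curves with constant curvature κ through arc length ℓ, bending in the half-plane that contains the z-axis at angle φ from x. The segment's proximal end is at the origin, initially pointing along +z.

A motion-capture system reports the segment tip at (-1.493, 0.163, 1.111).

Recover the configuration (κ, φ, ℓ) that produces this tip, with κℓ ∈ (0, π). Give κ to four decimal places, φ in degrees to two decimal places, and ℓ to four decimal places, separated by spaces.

ρ = √(x²+y²) = √(-1.493² + 0.163²) = 1.50187
φ = atan2(y, x) mod 360° = atan2(0.163, -1.493) = 173.7693°
|p|² = ρ² + z² = 1.50187² + 1.111² = 3.48994
κ = 2ρ / |p|² = 2×1.50187 / 3.48994 = 0.86069
θ = 2·atan2(ρ, z) = 2·atan2(1.50187, 1.111) = 1.86778 rad
ℓ = θ/κ = 1.86778/0.86069 = 2.17011

0.8607 173.77 2.1701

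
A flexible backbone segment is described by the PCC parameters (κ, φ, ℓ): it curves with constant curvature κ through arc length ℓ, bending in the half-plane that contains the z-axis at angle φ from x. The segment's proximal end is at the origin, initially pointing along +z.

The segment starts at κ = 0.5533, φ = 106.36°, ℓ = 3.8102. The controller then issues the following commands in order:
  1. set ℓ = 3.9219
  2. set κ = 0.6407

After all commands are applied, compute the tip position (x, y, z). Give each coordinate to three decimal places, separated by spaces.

-0.795 2.709 0.918

initial: κ=0.5533, φ=106.36°, ℓ=3.8102
cmd 1: set ℓ=3.9219 → (κ,φ,ℓ)=(0.5533,106.36°,3.9219) → tip=(-0.7962,2.7122,1.4925)
cmd 2: set κ=0.6407 → (κ,φ,ℓ)=(0.6407,106.36°,3.9219) → tip=(-0.7952,2.7087,0.9181)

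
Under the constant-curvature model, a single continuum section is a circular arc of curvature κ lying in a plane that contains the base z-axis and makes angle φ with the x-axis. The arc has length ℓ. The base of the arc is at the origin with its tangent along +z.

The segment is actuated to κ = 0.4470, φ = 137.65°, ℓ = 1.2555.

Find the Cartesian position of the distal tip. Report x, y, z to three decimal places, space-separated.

-0.254 0.231 1.191

θ = κ·ℓ = 0.4470 × 1.2555 = 0.56121 rad
ρ = (1 − cos θ)/κ = (1 − 0.84661)/0.4470 = 0.34315
z = sin θ / κ = 0.53221/0.4470 = 1.19063
x = ρ cos φ = 0.34315 × cos(137.65°) = -0.25360
y = ρ sin φ = 0.34315 × sin(137.65°) = 0.23116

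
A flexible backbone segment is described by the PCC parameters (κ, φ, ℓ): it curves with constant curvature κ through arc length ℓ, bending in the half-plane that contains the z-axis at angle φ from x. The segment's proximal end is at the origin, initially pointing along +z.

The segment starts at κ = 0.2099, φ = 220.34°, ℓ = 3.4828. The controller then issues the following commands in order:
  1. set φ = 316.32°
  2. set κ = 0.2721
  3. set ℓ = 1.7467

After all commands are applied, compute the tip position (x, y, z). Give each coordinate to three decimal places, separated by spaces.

0.295 -0.281 1.682

initial: κ=0.2099, φ=220.34°, ℓ=3.4828
cmd 1: set φ=316.32° → (κ,φ,ℓ)=(0.2099,316.32°,3.4828) → tip=(0.8804,-0.8407,3.1808)
cmd 2: set κ=0.2721 → (κ,φ,ℓ)=(0.2721,316.32°,3.4828) → tip=(1.1068,-1.0569,2.9844)
cmd 3: set ℓ=1.7467 → (κ,φ,ℓ)=(0.2721,316.32°,1.7467) → tip=(0.2946,-0.2813,1.6817)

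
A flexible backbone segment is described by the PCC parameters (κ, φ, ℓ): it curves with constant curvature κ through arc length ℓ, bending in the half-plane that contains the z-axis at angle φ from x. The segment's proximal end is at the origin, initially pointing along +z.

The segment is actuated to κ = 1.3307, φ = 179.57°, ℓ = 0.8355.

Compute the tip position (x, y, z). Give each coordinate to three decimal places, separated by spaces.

-0.419 0.003 0.674

θ = κ·ℓ = 1.3307 × 0.8355 = 1.11180 rad
ρ = (1 − cos θ)/κ = (1 − 0.44305)/1.3307 = 0.41854
z = sin θ / κ = 0.89650/1.3307 = 0.67370
x = ρ cos φ = 0.41854 × cos(179.57°) = -0.41853
y = ρ sin φ = 0.41854 × sin(179.57°) = 0.00314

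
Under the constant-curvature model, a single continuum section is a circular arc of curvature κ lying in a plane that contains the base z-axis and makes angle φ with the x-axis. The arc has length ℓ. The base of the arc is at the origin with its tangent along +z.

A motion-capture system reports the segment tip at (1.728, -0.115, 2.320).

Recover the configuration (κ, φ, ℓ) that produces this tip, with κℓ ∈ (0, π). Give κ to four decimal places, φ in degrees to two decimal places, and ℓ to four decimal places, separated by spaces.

ρ = √(x²+y²) = √(1.728² + -0.115²) = 1.73182
φ = atan2(y, x) mod 360° = atan2(-0.115, 1.728) = 356.1925°
|p|² = ρ² + z² = 1.73182² + 2.320² = 8.38161
κ = 2ρ / |p|² = 2×1.73182 / 8.38161 = 0.41324
θ = 2·atan2(ρ, z) = 2·atan2(1.73182, 2.320) = 1.28248 rad
ℓ = θ/κ = 1.28248/0.41324 = 3.10346

0.4132 356.19 3.1035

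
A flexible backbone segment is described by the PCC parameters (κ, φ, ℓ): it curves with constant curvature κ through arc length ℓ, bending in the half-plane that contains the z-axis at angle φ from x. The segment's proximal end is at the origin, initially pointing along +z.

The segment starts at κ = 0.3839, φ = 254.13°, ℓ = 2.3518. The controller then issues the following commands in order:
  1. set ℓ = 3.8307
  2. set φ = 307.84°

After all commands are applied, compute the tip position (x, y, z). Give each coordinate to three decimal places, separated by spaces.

initial: κ=0.3839, φ=254.13°, ℓ=2.3518
cmd 1: set ℓ=3.8307 → (κ,φ,ℓ)=(0.3839,254.13°,3.8307) → tip=(-0.6411,-2.2549,2.5918)
cmd 2: set φ=307.84° → (κ,φ,ℓ)=(0.3839,307.84°,3.8307) → tip=(1.4381,-1.8514,2.5918)

1.438 -1.851 2.592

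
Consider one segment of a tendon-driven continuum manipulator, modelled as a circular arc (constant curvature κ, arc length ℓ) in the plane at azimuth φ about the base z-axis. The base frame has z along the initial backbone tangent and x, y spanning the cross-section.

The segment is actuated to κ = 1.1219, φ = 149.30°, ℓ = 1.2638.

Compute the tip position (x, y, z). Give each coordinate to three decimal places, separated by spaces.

-0.650 0.386 0.881

θ = κ·ℓ = 1.1219 × 1.2638 = 1.41786 rad
ρ = (1 − cos θ)/κ = (1 − 0.15234)/1.1219 = 0.75555
z = sin θ / κ = 0.98833/1.1219 = 0.88094
x = ρ cos φ = 0.75555 × cos(149.30°) = -0.64967
y = ρ sin φ = 0.75555 × sin(149.30°) = 0.38574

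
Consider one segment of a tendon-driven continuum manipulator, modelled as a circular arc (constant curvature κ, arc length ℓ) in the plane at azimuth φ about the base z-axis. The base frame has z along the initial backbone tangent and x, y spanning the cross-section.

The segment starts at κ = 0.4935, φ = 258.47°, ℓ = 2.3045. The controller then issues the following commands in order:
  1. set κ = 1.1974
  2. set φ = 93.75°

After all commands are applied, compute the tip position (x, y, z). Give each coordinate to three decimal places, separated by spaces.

-0.105 1.607 0.311

initial: κ=0.4935, φ=258.47°, ℓ=2.3045
cmd 1: set κ=1.1974 → (κ,φ,ℓ)=(1.1974,258.47°,2.3045) → tip=(-0.3218,-1.5775,0.3115)
cmd 2: set φ=93.75° → (κ,φ,ℓ)=(1.1974,93.75°,2.3045) → tip=(-0.1053,1.6066,0.3115)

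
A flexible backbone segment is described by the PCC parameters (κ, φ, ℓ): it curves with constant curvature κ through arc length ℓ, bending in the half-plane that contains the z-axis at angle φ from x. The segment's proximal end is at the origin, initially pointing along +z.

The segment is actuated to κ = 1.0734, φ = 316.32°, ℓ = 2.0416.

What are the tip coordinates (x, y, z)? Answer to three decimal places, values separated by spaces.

θ = κ·ℓ = 1.0734 × 2.0416 = 2.19145 rad
ρ = (1 − cos θ)/κ = (1 − -0.58157)/1.0734 = 1.47342
z = sin θ / κ = 0.81350/1.0734 = 0.75787
x = ρ cos φ = 1.47342 × cos(316.32°) = 1.06559
y = ρ sin φ = 1.47342 × sin(316.32°) = -1.01759

1.066 -1.018 0.758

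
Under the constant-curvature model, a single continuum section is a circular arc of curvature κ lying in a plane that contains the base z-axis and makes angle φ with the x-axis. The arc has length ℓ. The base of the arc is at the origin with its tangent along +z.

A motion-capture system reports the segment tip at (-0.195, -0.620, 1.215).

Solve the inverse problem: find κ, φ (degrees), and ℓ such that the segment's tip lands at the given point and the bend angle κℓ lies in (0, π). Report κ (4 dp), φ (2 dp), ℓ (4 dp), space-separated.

ρ = √(x²+y²) = √(-0.195² + -0.620²) = 0.64994
φ = atan2(y, x) mod 360° = atan2(-0.620, -0.195) = 252.5408°
|p|² = ρ² + z² = 0.64994² + 1.215² = 1.89865
κ = 2ρ / |p|² = 2×0.64994 / 1.89865 = 0.68464
θ = 2·atan2(ρ, z) = 2·atan2(0.64994, 1.215) = 0.98240 rad
ℓ = θ/κ = 0.98240/0.68464 = 1.43493

0.6846 252.54 1.4349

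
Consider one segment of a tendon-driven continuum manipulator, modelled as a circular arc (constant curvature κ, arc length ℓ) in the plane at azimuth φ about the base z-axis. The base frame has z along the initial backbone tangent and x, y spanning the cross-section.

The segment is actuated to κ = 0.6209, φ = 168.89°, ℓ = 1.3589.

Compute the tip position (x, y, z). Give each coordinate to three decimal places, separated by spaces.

θ = κ·ℓ = 0.6209 × 1.3589 = 0.84374 rad
ρ = (1 − cos θ)/κ = (1 − 0.66467)/0.6209 = 0.54007
z = sin θ / κ = 0.74713/0.6209 = 1.20331
x = ρ cos φ = 0.54007 × cos(168.89°) = -0.52995
y = ρ sin φ = 0.54007 × sin(168.89°) = 0.10407

-0.530 0.104 1.203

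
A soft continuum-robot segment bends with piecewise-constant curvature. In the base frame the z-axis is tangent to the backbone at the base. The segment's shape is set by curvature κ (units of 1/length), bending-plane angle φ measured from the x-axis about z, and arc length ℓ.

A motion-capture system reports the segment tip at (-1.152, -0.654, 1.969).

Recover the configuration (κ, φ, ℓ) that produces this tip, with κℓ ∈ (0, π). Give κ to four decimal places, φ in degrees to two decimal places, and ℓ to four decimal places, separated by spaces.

0.4704 209.58 2.5178

ρ = √(x²+y²) = √(-1.152² + -0.654²) = 1.32470
φ = atan2(y, x) mod 360° = atan2(-0.654, -1.152) = 209.5839°
|p|² = ρ² + z² = 1.32470² + 1.969² = 5.63178
κ = 2ρ / |p|² = 2×1.32470 / 5.63178 = 0.47044
θ = 2·atan2(ρ, z) = 2·atan2(1.32470, 1.969) = 1.18444 rad
ℓ = θ/κ = 1.18444/0.47044 = 2.51775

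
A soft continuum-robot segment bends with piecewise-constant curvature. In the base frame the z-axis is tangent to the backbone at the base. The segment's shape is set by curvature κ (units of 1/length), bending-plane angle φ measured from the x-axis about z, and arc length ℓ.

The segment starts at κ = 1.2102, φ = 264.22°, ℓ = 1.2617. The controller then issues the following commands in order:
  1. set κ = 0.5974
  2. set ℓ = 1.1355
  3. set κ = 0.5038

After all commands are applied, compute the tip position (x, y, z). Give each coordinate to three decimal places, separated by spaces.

-0.032 -0.314 1.075

initial: κ=1.2102, φ=264.22°, ℓ=1.2617
cmd 1: set κ=0.5974 → (κ,φ,ℓ)=(0.5974,264.22°,1.2617) → tip=(-0.0457,-0.4511,1.1456)
cmd 2: set ℓ=1.1355 → (κ,φ,ℓ)=(0.5974,264.22°,1.1355) → tip=(-0.0373,-0.3687,1.0504)
cmd 3: set κ=0.5038 → (κ,φ,ℓ)=(0.5038,264.22°,1.1355) → tip=(-0.0318,-0.3144,1.0746)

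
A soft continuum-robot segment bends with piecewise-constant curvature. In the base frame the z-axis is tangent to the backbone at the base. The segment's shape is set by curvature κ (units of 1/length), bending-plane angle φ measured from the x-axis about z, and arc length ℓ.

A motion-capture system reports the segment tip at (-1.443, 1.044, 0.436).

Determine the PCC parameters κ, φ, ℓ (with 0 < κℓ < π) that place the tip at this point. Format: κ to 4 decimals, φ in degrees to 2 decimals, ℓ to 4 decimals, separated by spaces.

1.0594 144.11 2.5121

ρ = √(x²+y²) = √(-1.443² + 1.044²) = 1.78106
φ = atan2(y, x) mod 360° = atan2(1.044, -1.443) = 144.1145°
|p|² = ρ² + z² = 1.78106² + 0.436² = 3.36228
κ = 2ρ / |p|² = 2×1.78106 / 3.36228 = 1.05944
θ = 2·atan2(ρ, z) = 2·atan2(1.78106, 0.436) = 2.66144 rad
ℓ = θ/κ = 2.66144/1.05944 = 2.51213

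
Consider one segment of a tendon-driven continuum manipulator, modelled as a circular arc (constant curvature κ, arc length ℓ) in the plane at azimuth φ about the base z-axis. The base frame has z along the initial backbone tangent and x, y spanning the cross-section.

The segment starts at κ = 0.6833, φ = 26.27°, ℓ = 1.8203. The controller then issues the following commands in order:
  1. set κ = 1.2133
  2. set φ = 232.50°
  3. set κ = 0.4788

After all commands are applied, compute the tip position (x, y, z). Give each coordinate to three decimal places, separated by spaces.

-0.453 -0.590 1.598

initial: κ=0.6833, φ=26.27°, ℓ=1.8203
cmd 1: set κ=1.2133 → (κ,φ,ℓ)=(1.2133,26.27°,1.8203) → tip=(1.1791,0.5820,0.6622)
cmd 2: set φ=232.50° → (κ,φ,ℓ)=(1.2133,232.50°,1.8203) → tip=(-0.8005,-1.0432,0.6622)
cmd 3: set κ=0.4788 → (κ,φ,ℓ)=(0.4788,232.50°,1.8203) → tip=(-0.4531,-0.5905,1.5984)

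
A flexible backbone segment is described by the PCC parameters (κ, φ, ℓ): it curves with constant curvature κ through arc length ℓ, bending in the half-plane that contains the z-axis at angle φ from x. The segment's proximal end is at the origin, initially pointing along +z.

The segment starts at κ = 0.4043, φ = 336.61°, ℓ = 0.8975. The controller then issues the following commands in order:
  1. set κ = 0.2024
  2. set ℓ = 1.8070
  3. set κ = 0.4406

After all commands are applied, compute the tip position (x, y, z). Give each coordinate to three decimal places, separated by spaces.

initial: κ=0.4043, φ=336.61°, ℓ=0.8975
cmd 1: set κ=0.2024 → (κ,φ,ℓ)=(0.2024,336.61°,0.8975) → tip=(0.0746,-0.0323,0.8926)
cmd 2: set ℓ=1.8070 → (κ,φ,ℓ)=(0.2024,336.61°,1.8070) → tip=(0.2999,-0.1297,1.7670)
cmd 3: set κ=0.4406 → (κ,φ,ℓ)=(0.4406,336.61°,1.8070) → tip=(0.6261,-0.2708,1.6221)

0.626 -0.271 1.622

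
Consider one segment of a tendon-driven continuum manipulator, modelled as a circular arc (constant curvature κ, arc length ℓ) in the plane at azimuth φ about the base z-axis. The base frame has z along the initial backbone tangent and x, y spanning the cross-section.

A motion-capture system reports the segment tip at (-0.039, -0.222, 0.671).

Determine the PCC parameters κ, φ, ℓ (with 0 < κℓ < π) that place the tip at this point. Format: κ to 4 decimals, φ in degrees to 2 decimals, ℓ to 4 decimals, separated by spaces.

0.8997 260.04 0.7204

ρ = √(x²+y²) = √(-0.039² + -0.222²) = 0.22540
φ = atan2(y, x) mod 360° = atan2(-0.222, -0.039) = 260.0362°
|p|² = ρ² + z² = 0.22540² + 0.671² = 0.50105
κ = 2ρ / |p|² = 2×0.22540 / 0.50105 = 0.89972
θ = 2·atan2(ρ, z) = 2·atan2(0.22540, 0.671) = 0.64815 rad
ℓ = θ/κ = 0.64815/0.89972 = 0.72039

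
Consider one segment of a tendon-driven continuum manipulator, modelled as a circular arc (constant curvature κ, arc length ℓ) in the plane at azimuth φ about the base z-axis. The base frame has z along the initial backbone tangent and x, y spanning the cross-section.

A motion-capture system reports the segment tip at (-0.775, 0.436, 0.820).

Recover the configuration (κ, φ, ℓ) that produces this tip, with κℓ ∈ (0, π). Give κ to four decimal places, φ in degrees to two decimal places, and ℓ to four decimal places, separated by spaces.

1.2155 150.64 1.3589

ρ = √(x²+y²) = √(-0.775² + 0.436²) = 0.88922
φ = atan2(y, x) mod 360° = atan2(0.436, -0.775) = 150.6387°
|p|² = ρ² + z² = 0.88922² + 0.820² = 1.46312
κ = 2ρ / |p|² = 2×0.88922 / 1.46312 = 1.21552
θ = 2·atan2(ρ, z) = 2·atan2(0.88922, 0.820) = 1.65175 rad
ℓ = θ/κ = 1.65175/1.21552 = 1.35889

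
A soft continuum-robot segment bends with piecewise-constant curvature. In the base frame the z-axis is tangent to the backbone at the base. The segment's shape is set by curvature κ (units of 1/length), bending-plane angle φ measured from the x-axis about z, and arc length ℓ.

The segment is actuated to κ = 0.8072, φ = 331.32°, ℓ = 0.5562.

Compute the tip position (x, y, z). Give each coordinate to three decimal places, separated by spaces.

0.108 -0.059 0.538

θ = κ·ℓ = 0.8072 × 0.5562 = 0.44896 rad
ρ = (1 − cos θ)/κ = (1 − 0.90090)/0.8072 = 0.12277
z = sin θ / κ = 0.43403/0.8072 = 0.53770
x = ρ cos φ = 0.12277 × cos(331.32°) = 0.10771
y = ρ sin φ = 0.12277 × sin(331.32°) = -0.05892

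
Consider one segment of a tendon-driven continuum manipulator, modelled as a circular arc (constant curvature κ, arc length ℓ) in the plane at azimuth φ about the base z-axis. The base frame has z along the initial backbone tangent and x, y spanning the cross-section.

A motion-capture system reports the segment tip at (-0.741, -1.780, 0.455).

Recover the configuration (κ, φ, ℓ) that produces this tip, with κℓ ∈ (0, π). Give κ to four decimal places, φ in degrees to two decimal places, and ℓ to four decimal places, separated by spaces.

0.9826 247.40 2.7256

ρ = √(x²+y²) = √(-0.741² + -1.780²) = 1.92808
φ = atan2(y, x) mod 360° = atan2(-1.780, -0.741) = 247.3984°
|p|² = ρ² + z² = 1.92808² + 0.455² = 3.92451
κ = 2ρ / |p|² = 2×1.92808 / 3.92451 = 0.98258
θ = 2·atan2(ρ, z) = 2·atan2(1.92808, 0.455) = 2.67810 rad
ℓ = θ/κ = 2.67810/0.98258 = 2.72557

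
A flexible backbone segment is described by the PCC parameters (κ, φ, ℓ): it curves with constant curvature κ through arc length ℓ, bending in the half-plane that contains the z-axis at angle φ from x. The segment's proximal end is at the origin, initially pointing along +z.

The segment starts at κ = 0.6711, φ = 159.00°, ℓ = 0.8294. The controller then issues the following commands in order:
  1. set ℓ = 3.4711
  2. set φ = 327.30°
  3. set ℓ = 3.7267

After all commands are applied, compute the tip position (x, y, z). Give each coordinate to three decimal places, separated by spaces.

2.259 -1.450 0.891

initial: κ=0.6711, φ=159.00°, ℓ=0.8294
cmd 1: set ℓ=3.4711 → (κ,φ,ℓ)=(0.6711,159.00°,3.4711) → tip=(-2.3481,0.9014,1.0814)
cmd 2: set φ=327.30° → (κ,φ,ℓ)=(0.6711,327.30°,3.4711) → tip=(2.1166,-1.3588,1.0814)
cmd 3: set ℓ=3.7267 → (κ,φ,ℓ)=(0.6711,327.30°,3.7267) → tip=(2.2592,-1.4504,0.8906)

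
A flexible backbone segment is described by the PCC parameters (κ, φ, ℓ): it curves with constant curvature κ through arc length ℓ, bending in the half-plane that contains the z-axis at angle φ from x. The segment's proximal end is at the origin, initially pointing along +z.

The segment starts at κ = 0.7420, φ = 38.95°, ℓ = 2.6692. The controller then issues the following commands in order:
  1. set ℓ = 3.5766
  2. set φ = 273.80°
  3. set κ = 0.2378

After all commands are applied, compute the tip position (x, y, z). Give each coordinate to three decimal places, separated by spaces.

0.095 -1.428 3.161

initial: κ=0.7420, φ=38.95°, ℓ=2.6692
cmd 1: set ℓ=3.5766 → (κ,φ,ℓ)=(0.7420,38.95°,3.5766) → tip=(1.9740,1.5957,0.6316)
cmd 2: set φ=273.80° → (κ,φ,ℓ)=(0.7420,273.80°,3.5766) → tip=(0.1682,-2.5327,0.6316)
cmd 3: set κ=0.2378 → (κ,φ,ℓ)=(0.2378,273.80°,3.5766) → tip=(0.0949,-1.4283,3.1607)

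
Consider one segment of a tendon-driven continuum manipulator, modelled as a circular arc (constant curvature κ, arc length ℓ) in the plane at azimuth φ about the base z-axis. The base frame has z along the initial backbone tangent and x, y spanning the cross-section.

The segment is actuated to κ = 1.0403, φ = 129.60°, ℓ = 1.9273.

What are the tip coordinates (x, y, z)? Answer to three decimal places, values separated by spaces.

θ = κ·ℓ = 1.0403 × 1.9273 = 2.00497 rad
ρ = (1 − cos θ)/κ = (1 − -0.42066)/1.0403 = 1.36563
z = sin θ / κ = 0.90722/1.0403 = 0.87207
x = ρ cos φ = 1.36563 × cos(129.60°) = -0.87048
y = ρ sin φ = 1.36563 × sin(129.60°) = 1.05223

-0.870 1.052 0.872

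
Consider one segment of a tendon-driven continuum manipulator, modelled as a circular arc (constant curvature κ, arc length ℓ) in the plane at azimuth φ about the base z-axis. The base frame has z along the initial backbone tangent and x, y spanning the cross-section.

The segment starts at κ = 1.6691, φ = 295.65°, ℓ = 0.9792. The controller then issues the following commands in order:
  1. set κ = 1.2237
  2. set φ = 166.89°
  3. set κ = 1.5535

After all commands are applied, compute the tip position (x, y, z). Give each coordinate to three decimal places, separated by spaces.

-0.596 0.139 0.643

initial: κ=1.6691, φ=295.65°, ℓ=0.9792
cmd 1: set κ=1.2237 → (κ,φ,ℓ)=(1.2237,295.65°,0.9792) → tip=(0.2250,-0.4685,0.7611)
cmd 2: set φ=166.89° → (κ,φ,ℓ)=(1.2237,166.89°,0.9792) → tip=(-0.5062,0.1179,0.7611)
cmd 3: set κ=1.5535 → (κ,φ,ℓ)=(1.5535,166.89°,0.9792) → tip=(-0.5958,0.1388,0.6429)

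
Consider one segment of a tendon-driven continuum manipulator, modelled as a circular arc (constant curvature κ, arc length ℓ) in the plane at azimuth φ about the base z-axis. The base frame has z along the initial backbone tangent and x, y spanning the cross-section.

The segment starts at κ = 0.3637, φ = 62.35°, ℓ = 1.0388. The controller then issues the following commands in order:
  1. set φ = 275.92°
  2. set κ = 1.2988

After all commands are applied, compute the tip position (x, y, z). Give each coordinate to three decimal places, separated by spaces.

0.062 -0.598 0.751

initial: κ=0.3637, φ=62.35°, ℓ=1.0388
cmd 1: set φ=275.92° → (κ,φ,ℓ)=(0.3637,275.92°,1.0388) → tip=(0.0200,-0.1929,1.0143)
cmd 2: set κ=1.2988 → (κ,φ,ℓ)=(1.2988,275.92°,1.0388) → tip=(0.0620,-0.5975,0.7511)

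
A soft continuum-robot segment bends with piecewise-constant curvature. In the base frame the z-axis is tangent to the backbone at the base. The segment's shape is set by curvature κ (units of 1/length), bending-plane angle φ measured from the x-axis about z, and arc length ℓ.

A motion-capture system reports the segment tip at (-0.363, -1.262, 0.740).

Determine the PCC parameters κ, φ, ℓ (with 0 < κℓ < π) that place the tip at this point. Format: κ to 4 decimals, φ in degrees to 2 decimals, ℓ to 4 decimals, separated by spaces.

1.1560 253.95 1.8299

ρ = √(x²+y²) = √(-0.363² + -1.262²) = 1.31317
φ = atan2(y, x) mod 360° = atan2(-1.262, -0.363) = 253.9527°
|p|² = ρ² + z² = 1.31317² + 0.740² = 2.27201
κ = 2ρ / |p|² = 2×1.31317 / 2.27201 = 1.15595
θ = 2·atan2(ρ, z) = 2·atan2(1.31317, 0.740) = 2.11526 rad
ℓ = θ/κ = 2.11526/1.15595 = 1.82989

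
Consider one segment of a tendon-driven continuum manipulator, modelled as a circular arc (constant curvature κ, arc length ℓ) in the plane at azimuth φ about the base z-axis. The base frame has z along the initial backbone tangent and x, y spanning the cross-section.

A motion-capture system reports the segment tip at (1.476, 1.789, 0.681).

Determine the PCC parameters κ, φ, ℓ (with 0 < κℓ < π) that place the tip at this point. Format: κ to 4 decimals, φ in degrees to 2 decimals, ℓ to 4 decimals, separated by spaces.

0.7939 50.48 3.2377

ρ = √(x²+y²) = √(1.476² + 1.789²) = 2.31929
φ = atan2(y, x) mod 360° = atan2(1.789, 1.476) = 50.4759°
|p|² = ρ² + z² = 2.31929² + 0.681² = 5.84286
κ = 2ρ / |p|² = 2×2.31929 / 5.84286 = 0.79389
θ = 2·atan2(ρ, z) = 2·atan2(2.31929, 0.681) = 2.57040 rad
ℓ = θ/κ = 2.57040/0.79389 = 3.23773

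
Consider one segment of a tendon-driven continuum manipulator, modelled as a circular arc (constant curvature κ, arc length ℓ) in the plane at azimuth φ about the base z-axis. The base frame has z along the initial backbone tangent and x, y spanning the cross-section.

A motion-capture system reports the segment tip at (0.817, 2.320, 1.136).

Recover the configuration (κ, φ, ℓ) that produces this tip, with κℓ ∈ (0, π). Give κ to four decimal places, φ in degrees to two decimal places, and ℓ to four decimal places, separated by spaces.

ρ = √(x²+y²) = √(0.817² + 2.320²) = 2.45965
φ = atan2(y, x) mod 360° = atan2(2.320, 0.817) = 70.6000°
|p|² = ρ² + z² = 2.45965² + 1.136² = 7.34039
κ = 2ρ / |p|² = 2×2.45965 / 7.34039 = 0.67017
θ = 2·atan2(ρ, z) = 2·atan2(2.45965, 1.136) = 2.27626 rad
ℓ = θ/κ = 2.27626/0.67017 = 3.39654

0.6702 70.60 3.3965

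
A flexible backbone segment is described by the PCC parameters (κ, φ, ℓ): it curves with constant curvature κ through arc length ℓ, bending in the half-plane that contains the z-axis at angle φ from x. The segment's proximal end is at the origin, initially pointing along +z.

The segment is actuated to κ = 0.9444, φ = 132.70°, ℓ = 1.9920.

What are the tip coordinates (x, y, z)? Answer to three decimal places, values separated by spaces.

θ = κ·ℓ = 0.9444 × 1.9920 = 1.88124 rad
ρ = (1 − cos θ)/κ = (1 − -0.30549)/0.9444 = 1.38234
z = sin θ / κ = 0.95220/0.9444 = 1.00826
x = ρ cos φ = 1.38234 × cos(132.70°) = -0.93745
y = ρ sin φ = 1.38234 × sin(132.70°) = 1.01590

-0.937 1.016 1.008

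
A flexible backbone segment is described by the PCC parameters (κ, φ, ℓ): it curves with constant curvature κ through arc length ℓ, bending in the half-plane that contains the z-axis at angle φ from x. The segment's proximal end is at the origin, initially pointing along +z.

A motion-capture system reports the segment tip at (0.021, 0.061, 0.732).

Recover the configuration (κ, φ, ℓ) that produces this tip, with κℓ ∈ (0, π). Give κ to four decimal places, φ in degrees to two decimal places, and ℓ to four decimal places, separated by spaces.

ρ = √(x²+y²) = √(0.021² + 0.061²) = 0.06451
φ = atan2(y, x) mod 360° = atan2(0.061, 0.021) = 71.0033°
|p|² = ρ² + z² = 0.06451² + 0.732² = 0.53999
κ = 2ρ / |p|² = 2×0.06451 / 0.53999 = 0.23895
θ = 2·atan2(ρ, z) = 2·atan2(0.06451, 0.732) = 0.17581 rad
ℓ = θ/κ = 0.17581/0.23895 = 0.73578

0.2389 71.00 0.7358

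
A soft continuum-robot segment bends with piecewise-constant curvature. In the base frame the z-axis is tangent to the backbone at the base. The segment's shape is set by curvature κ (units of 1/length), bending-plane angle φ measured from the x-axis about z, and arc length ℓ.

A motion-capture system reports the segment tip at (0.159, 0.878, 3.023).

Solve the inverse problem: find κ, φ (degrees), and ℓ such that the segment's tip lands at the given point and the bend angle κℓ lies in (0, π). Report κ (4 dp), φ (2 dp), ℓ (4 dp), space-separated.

ρ = √(x²+y²) = √(0.159² + 0.878²) = 0.89228
φ = atan2(y, x) mod 360° = atan2(0.878, 0.159) = 79.7354°
|p|² = ρ² + z² = 0.89228² + 3.023² = 9.93469
κ = 2ρ / |p|² = 2×0.89228 / 9.93469 = 0.17963
θ = 2·atan2(ρ, z) = 2·atan2(0.89228, 3.023) = 0.57403 rad
ℓ = θ/κ = 0.57403/0.17963 = 3.19563

0.1796 79.74 3.1956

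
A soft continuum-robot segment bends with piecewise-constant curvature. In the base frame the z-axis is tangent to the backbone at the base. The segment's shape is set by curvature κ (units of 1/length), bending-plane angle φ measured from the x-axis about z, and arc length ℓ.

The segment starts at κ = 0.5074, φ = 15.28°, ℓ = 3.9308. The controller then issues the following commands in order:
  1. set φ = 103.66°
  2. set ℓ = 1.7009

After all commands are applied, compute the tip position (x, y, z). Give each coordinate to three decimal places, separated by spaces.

initial: κ=0.5074, φ=15.28°, ℓ=3.9308
cmd 1: set φ=103.66° → (κ,φ,ℓ)=(0.5074,103.66°,3.9308) → tip=(-0.6568,2.7024,1.7966)
cmd 2: set ℓ=1.7009 → (κ,φ,ℓ)=(0.5074,103.66°,1.7009) → tip=(-0.1628,0.6700,1.4975)

-0.163 0.670 1.497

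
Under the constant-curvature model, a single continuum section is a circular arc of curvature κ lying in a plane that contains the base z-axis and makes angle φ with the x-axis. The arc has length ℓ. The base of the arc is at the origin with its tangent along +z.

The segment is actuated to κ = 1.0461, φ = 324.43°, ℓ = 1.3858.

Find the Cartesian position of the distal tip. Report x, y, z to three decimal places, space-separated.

0.684 -0.489 0.949

θ = κ·ℓ = 1.0461 × 1.3858 = 1.44969 rad
ρ = (1 − cos θ)/κ = (1 − 0.12082)/1.0461 = 0.84044
z = sin θ / κ = 0.99268/1.0461 = 0.94893
x = ρ cos φ = 0.84044 × cos(324.43°) = 0.68362
y = ρ sin φ = 0.84044 × sin(324.43°) = -0.48888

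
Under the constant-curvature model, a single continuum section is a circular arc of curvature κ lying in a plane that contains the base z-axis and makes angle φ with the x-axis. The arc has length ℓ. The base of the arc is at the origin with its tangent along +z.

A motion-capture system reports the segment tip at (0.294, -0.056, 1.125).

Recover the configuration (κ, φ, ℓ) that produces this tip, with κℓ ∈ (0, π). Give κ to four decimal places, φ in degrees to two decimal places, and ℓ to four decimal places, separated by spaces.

0.4417 349.22 1.1774

ρ = √(x²+y²) = √(0.294² + -0.056²) = 0.29929
φ = atan2(y, x) mod 360° = atan2(-0.056, 0.294) = 349.2157°
|p|² = ρ² + z² = 0.29929² + 1.125² = 1.35520
κ = 2ρ / |p|² = 2×0.29929 / 1.35520 = 0.44169
θ = 2·atan2(ρ, z) = 2·atan2(0.29929, 1.125) = 0.52002 rad
ℓ = θ/κ = 0.52002/0.44169 = 1.17735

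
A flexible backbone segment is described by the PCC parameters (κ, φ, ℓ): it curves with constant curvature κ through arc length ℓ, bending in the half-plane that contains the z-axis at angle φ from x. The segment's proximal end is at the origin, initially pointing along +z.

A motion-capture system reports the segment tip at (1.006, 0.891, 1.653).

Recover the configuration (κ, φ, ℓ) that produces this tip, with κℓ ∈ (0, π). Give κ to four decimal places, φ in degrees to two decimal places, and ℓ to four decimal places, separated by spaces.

ρ = √(x²+y²) = √(1.006² + 0.891²) = 1.34384
φ = atan2(y, x) mod 360° = atan2(0.891, 1.006) = 41.5309°
|p|² = ρ² + z² = 1.34384² + 1.653² = 4.53833
κ = 2ρ / |p|² = 2×1.34384 / 4.53833 = 0.59222
θ = 2·atan2(ρ, z) = 2·atan2(1.34384, 1.653) = 1.36520 rad
ℓ = θ/κ = 1.36520/0.59222 = 2.30523

0.5922 41.53 2.3052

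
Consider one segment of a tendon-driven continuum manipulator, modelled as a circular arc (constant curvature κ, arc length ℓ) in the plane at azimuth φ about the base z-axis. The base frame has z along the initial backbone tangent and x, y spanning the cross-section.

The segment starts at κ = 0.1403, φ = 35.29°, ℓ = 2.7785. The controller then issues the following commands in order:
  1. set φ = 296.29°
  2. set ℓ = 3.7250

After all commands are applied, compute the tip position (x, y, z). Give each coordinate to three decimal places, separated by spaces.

initial: κ=0.1403, φ=35.29°, ℓ=2.7785
cmd 1: set φ=296.29° → (κ,φ,ℓ)=(0.1403,296.29°,2.7785) → tip=(0.2368,-0.4794,2.7087)
cmd 2: set ℓ=3.7250 → (κ,φ,ℓ)=(0.1403,296.29°,3.7250) → tip=(0.4214,-0.8530,3.5577)

0.421 -0.853 3.558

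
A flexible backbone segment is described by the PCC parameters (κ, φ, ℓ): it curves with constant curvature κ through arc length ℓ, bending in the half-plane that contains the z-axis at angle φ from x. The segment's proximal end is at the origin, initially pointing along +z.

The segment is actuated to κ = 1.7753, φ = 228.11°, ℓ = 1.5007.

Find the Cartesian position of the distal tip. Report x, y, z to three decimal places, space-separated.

-0.710 -0.792 0.259

θ = κ·ℓ = 1.7753 × 1.5007 = 2.66419 rad
ρ = (1 − cos θ)/κ = (1 − -0.88819)/1.7753 = 1.06359
z = sin θ / κ = 0.45947/1.7753 = 0.25881
x = ρ cos φ = 1.06359 × cos(228.11°) = -0.71016
y = ρ sin φ = 1.06359 × sin(228.11°) = -0.79177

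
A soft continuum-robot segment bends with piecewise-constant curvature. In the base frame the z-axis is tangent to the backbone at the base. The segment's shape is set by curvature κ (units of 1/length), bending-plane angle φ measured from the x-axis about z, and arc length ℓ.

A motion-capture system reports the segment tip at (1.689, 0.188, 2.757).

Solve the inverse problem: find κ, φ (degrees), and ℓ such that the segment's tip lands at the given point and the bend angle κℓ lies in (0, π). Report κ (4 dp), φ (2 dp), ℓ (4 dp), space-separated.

ρ = √(x²+y²) = √(1.689² + 0.188²) = 1.69943
φ = atan2(y, x) mod 360° = atan2(0.188, 1.689) = 6.3514°
|p|² = ρ² + z² = 1.69943² + 2.757² = 10.48911
κ = 2ρ / |p|² = 2×1.69943 / 10.48911 = 0.32404
θ = 2·atan2(ρ, z) = 2·atan2(1.69943, 2.757) = 1.10479 rad
ℓ = θ/κ = 1.10479/0.32404 = 3.40946

0.3240 6.35 3.4095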